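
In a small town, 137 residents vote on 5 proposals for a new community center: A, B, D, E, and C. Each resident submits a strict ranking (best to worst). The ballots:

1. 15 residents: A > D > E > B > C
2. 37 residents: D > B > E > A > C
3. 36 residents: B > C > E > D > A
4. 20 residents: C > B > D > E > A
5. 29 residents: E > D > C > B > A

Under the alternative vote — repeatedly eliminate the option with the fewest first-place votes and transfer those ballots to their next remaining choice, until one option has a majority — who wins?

D

Round 1: A 15, B 36, D 37, E 29, C 20. Eliminate A.
Round 2: B 36, D 52, E 29, C 20. Eliminate C.
Round 3: B 56, D 52, E 29. Eliminate E.
Round 4: B 56, D 81. D has a majority.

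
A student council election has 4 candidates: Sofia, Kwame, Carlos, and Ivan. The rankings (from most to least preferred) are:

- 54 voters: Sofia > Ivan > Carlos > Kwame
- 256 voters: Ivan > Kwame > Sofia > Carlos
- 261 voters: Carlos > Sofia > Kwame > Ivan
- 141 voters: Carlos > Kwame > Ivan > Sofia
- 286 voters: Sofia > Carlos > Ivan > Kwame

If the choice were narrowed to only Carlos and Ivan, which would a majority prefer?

Carlos

Voters preferring Carlos to Ivan: 688; preferring Ivan to Carlos: 310.
Carlos wins the head-to-head.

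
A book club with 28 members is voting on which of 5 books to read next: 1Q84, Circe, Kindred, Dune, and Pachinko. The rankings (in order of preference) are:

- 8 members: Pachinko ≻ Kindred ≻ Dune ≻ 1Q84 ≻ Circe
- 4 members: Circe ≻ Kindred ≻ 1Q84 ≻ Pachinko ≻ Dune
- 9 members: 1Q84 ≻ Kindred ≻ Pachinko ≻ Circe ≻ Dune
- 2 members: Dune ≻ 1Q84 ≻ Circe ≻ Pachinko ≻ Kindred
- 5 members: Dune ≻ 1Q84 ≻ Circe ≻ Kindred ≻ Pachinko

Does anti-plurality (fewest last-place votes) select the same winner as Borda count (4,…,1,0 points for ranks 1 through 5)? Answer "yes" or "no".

yes

Anti-plurality — last-place votes: 1Q84 0, Circe 8, Kindred 2, Dune 13, Pachinko 5. Winner: 1Q84.
Borda — scores: 1Q84 73, Circe 39, Kindred 68, Dune 44, Pachinko 56. Winner: 1Q84.
The two methods agree.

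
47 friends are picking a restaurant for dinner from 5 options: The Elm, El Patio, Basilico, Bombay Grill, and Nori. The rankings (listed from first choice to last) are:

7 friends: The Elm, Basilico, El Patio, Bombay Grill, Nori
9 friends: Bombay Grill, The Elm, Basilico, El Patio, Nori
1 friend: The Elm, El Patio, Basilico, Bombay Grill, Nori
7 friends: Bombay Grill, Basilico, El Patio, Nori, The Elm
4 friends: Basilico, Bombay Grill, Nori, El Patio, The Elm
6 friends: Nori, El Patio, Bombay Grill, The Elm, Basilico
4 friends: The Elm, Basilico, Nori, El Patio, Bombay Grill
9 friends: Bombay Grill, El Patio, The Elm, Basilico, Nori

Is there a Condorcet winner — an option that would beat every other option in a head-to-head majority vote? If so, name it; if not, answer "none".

Bombay Grill

Bombay Grill vs The Elm: 35–12 for Bombay Grill.
Bombay Grill vs El Patio: 29–18 for Bombay Grill.
Bombay Grill vs Basilico: 31–16 for Bombay Grill.
Bombay Grill vs Nori: 37–10 for Bombay Grill.
Bombay Grill beats every other option head-to-head.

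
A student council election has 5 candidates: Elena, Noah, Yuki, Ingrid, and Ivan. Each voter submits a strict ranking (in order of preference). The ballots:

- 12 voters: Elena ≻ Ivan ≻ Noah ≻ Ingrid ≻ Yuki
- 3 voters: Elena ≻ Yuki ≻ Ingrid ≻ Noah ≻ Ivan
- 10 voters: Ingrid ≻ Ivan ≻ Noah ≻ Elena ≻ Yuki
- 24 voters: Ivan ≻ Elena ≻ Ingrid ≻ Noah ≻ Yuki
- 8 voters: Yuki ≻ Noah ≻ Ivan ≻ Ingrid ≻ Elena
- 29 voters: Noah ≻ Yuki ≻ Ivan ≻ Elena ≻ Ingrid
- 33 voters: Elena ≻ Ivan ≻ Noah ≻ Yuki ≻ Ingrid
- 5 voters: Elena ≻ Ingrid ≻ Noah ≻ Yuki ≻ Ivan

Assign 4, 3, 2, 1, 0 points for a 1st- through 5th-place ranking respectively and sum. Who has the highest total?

Elena: 12·4 + 3·4 + 10·1 + 24·3 + 8·0 + 29·1 + 33·4 + 5·4 = 323
Noah: 12·2 + 3·1 + 10·2 + 24·1 + 8·3 + 29·4 + 33·2 + 5·2 = 287
Yuki: 12·0 + 3·3 + 10·0 + 24·0 + 8·4 + 29·3 + 33·1 + 5·1 = 166
Ingrid: 12·1 + 3·2 + 10·4 + 24·2 + 8·1 + 29·0 + 33·0 + 5·3 = 129
Ivan: 12·3 + 3·0 + 10·3 + 24·4 + 8·2 + 29·2 + 33·3 + 5·0 = 335
Ivan has the highest Borda score (335).

Ivan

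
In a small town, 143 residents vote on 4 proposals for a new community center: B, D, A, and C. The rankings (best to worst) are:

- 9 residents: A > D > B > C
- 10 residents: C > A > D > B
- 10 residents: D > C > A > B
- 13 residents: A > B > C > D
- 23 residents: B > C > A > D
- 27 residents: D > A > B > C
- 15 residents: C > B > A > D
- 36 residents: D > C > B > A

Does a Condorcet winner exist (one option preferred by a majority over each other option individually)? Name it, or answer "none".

D vs B: 92–51 for D.
D vs A: 73–70 for D.
D vs C: 82–61 for D.
D beats every other option head-to-head.

D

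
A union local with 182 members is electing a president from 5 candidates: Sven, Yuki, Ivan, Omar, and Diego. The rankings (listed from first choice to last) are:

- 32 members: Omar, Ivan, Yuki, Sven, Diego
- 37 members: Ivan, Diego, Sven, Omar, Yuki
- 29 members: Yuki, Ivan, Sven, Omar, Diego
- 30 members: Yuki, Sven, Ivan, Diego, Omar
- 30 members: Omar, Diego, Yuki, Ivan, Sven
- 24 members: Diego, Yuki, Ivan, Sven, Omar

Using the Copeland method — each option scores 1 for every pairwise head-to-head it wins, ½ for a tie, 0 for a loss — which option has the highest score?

Sven: beats Omar; ties Diego; loses to Yuki and Ivan → score 1.5.
Yuki: beats Sven and Ivan; ties Diego; loses to Omar → score 2.5.
Ivan: beats Sven, Omar, and Diego; loses to Yuki → score 3.
Omar: beats Yuki; ties Diego; loses to Sven and Ivan → score 1.5.
Diego: ties Sven, Yuki, and Omar; loses to Ivan → score 1.5.
Ivan has the best pairwise record.

Ivan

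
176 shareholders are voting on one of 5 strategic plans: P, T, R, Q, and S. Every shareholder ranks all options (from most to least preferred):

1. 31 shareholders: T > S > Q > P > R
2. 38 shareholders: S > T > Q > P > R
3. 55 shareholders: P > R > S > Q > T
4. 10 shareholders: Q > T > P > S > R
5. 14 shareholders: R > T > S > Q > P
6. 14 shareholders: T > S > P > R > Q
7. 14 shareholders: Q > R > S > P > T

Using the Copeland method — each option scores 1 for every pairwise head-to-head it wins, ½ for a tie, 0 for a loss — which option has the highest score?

P: beats R; loses to T, Q, and S → score 1.
T: beats P, R, and Q; loses to S → score 3.
R: loses to P, T, Q, and S → score 0.
Q: beats P and R; loses to T and S → score 2.
S: beats P, T, R, and Q → score 4.
S has the best pairwise record.

S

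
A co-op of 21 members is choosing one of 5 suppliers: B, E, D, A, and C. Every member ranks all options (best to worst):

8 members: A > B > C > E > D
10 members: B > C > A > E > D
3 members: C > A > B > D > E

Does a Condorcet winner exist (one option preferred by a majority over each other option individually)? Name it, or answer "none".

none

Checking pairwise contests:
A beats B 11–10.
B beats E 21–0.
B beats D 21–0.
C beats A 13–8.
B beats C 18–3.
Every option loses at least one head-to-head, so there is no Condorcet winner.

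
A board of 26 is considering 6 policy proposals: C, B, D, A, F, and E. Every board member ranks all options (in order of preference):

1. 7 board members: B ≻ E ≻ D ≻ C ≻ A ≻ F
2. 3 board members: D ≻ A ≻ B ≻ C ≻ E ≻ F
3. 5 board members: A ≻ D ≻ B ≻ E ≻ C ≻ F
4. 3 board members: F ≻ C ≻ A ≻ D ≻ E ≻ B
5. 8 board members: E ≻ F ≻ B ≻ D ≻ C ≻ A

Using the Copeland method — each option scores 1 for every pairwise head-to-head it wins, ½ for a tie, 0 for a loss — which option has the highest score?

C: beats A and F; loses to B, D, and E → score 2.
B: beats C, D, A, F, and E → score 5.
D: beats C, A, and F; loses to B and E → score 3.
A: beats F; loses to C, B, D, and E → score 1.
F: loses to C, B, D, A, and E → score 0.
E: beats C, D, A, and F; loses to B → score 4.
B has the best pairwise record.

B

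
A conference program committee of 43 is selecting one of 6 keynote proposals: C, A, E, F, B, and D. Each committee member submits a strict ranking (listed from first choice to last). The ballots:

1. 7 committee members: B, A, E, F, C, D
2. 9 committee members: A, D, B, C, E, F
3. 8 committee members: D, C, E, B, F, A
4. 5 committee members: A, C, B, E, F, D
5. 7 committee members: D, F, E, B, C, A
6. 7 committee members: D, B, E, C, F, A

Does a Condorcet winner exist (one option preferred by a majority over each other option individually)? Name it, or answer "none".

D vs C: 31–12 for D.
D vs A: 22–21 for D.
D vs E: 31–12 for D.
D vs F: 31–12 for D.
D vs B: 31–12 for D.
D beats every other option head-to-head.

D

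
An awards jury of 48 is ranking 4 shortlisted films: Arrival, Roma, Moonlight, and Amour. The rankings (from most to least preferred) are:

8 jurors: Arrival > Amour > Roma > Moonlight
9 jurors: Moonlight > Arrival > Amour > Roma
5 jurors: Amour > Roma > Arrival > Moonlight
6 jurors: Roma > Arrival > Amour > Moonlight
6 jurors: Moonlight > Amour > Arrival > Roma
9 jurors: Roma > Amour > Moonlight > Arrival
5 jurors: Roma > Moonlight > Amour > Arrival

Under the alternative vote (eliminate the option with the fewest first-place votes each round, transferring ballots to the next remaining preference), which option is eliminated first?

Round 1: Arrival 8, Roma 20, Moonlight 15, Amour 5. Eliminate Amour.

Amour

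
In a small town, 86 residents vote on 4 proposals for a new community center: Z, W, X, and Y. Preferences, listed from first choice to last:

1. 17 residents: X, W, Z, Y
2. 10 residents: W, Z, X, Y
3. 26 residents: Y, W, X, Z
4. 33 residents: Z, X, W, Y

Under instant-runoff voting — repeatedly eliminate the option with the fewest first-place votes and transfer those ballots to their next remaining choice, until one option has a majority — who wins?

Round 1: Z 33, W 10, X 17, Y 26. Eliminate W.
Round 2: Z 43, X 17, Y 26. Eliminate X.
Round 3: Z 60, Y 26. Z has a majority.

Z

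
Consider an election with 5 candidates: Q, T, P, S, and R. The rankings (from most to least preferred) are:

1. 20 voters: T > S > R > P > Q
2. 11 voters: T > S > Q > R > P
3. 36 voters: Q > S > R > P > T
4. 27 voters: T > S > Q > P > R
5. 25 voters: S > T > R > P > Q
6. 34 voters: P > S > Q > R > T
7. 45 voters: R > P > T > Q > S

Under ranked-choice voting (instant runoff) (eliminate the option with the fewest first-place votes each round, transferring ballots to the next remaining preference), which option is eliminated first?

S

Round 1: Q 36, T 58, P 34, S 25, R 45. Eliminate S.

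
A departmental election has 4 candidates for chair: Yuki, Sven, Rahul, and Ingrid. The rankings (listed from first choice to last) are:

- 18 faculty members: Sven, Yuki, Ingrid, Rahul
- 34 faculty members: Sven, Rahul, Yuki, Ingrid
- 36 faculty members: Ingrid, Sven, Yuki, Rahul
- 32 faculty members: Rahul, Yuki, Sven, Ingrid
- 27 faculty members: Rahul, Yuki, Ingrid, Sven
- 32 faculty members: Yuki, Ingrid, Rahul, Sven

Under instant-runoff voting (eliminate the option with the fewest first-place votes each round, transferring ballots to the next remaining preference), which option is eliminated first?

Round 1: Yuki 32, Sven 52, Rahul 59, Ingrid 36. Eliminate Yuki.

Yuki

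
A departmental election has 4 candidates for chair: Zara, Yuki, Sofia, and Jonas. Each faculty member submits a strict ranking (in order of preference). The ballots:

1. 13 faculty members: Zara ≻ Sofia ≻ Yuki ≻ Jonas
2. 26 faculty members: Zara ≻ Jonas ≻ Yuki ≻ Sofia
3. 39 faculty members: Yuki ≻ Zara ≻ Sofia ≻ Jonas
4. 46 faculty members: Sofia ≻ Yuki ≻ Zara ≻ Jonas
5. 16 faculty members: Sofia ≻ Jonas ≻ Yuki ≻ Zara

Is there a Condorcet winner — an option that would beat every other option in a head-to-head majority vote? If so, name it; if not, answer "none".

Checking pairwise contests:
Yuki beats Zara 101–39.
Sofia beats Yuki 75–65.
Zara beats Sofia 78–62.
Zara beats Jonas 124–16.
Every option loses at least one head-to-head, so there is no Condorcet winner.

none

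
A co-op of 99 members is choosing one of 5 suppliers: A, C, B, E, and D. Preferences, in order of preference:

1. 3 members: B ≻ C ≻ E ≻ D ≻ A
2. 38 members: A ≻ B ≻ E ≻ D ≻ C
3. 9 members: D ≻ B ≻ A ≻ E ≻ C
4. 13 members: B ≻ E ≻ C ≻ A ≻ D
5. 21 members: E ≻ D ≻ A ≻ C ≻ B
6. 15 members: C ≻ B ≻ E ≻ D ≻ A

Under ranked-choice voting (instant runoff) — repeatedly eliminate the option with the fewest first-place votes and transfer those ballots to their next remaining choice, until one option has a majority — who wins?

Round 1: A 38, C 15, B 16, E 21, D 9. Eliminate D.
Round 2: A 38, C 15, B 25, E 21. Eliminate C.
Round 3: A 38, B 40, E 21. Eliminate E.
Round 4: A 59, B 40. A has a majority.

A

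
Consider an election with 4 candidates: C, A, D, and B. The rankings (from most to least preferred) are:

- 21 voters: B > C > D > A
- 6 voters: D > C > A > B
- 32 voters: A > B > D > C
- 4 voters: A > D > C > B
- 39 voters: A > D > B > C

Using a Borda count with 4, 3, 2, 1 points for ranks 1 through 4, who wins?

C: 21·3 + 6·3 + 32·1 + 4·2 + 39·1 = 160
A: 21·1 + 6·2 + 32·4 + 4·4 + 39·4 = 333
D: 21·2 + 6·4 + 32·2 + 4·3 + 39·3 = 259
B: 21·4 + 6·1 + 32·3 + 4·1 + 39·2 = 268
A has the highest Borda score (333).

A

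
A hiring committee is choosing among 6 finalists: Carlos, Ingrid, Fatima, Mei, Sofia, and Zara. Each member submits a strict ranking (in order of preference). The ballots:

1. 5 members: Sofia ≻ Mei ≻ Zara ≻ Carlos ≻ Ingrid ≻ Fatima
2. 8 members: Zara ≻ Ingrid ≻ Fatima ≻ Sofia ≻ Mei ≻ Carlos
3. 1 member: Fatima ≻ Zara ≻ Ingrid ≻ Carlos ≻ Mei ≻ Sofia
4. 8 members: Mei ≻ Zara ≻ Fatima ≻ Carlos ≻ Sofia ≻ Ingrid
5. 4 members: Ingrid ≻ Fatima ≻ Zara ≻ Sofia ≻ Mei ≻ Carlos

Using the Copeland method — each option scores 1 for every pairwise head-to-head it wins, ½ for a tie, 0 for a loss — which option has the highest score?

Zara

Carlos: ties Ingrid; loses to Fatima, Mei, Sofia, and Zara → score 0.5.
Ingrid: beats Fatima; ties Carlos, Mei, and Sofia; loses to Zara → score 2.5.
Fatima: beats Carlos and Sofia; ties Mei; loses to Ingrid and Zara → score 2.5.
Mei: beats Carlos; ties Ingrid, Fatima, and Zara; loses to Sofia → score 2.5.
Sofia: beats Carlos and Mei; ties Ingrid; loses to Fatima and Zara → score 2.5.
Zara: beats Carlos, Ingrid, Fatima, and Sofia; ties Mei → score 4.5.
Zara has the best pairwise record.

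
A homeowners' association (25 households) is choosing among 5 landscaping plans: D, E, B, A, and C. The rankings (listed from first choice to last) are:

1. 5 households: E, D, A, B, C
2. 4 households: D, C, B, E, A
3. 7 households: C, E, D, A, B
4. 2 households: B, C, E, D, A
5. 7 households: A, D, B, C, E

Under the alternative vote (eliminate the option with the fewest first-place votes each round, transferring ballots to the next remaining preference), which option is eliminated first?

B

Round 1: D 4, E 5, B 2, A 7, C 7. Eliminate B.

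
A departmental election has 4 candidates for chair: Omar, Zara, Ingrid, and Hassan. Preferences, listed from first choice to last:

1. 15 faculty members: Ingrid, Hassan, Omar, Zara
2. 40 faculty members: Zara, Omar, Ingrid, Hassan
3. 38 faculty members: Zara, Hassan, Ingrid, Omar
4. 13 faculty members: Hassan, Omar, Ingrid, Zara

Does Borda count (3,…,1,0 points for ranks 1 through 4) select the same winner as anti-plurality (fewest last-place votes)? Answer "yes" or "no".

no

Borda — scores: Omar 121, Zara 234, Ingrid 136, Hassan 145. Winner: Zara.
Anti-plurality — last-place votes: Omar 38, Zara 28, Ingrid 0, Hassan 40. Winner: Ingrid.
The two methods disagree.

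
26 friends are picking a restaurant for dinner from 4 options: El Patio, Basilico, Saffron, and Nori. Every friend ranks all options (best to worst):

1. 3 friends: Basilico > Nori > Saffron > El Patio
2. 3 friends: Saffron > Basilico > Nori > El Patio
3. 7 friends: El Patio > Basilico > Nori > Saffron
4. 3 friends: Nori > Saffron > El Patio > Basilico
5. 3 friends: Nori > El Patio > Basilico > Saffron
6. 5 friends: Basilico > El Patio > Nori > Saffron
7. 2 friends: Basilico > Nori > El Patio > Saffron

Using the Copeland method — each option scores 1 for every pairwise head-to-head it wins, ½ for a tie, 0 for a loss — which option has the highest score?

Basilico

El Patio: beats Saffron; ties Basilico; loses to Nori → score 1.5.
Basilico: beats Saffron and Nori; ties El Patio → score 2.5.
Saffron: loses to El Patio, Basilico, and Nori → score 0.
Nori: beats El Patio and Saffron; loses to Basilico → score 2.
Basilico has the best pairwise record.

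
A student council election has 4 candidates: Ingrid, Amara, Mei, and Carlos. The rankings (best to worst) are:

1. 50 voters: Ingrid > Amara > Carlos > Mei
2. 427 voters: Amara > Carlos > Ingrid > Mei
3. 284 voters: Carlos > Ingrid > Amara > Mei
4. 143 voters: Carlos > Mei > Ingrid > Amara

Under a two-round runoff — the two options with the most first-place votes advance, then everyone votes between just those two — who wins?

Amara

Round 1 first-place votes: Ingrid 50, Amara 427, Mei 0, Carlos 427.
Carlos and Amara advance.
Runoff: Carlos is preferred to Amara by 427 voters; Amara by 477.
Amara wins the runoff.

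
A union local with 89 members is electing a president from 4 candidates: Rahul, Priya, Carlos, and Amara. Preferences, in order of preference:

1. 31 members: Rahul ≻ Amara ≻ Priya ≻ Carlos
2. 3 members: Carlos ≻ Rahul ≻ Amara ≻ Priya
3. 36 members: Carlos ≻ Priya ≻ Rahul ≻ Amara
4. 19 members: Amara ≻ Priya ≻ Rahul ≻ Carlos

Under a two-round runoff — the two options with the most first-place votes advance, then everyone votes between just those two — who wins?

Round 1 first-place votes: Rahul 31, Priya 0, Carlos 39, Amara 19.
Carlos and Rahul advance.
Runoff: Carlos is preferred to Rahul by 39 voters; Rahul by 50.
Rahul wins the runoff.

Rahul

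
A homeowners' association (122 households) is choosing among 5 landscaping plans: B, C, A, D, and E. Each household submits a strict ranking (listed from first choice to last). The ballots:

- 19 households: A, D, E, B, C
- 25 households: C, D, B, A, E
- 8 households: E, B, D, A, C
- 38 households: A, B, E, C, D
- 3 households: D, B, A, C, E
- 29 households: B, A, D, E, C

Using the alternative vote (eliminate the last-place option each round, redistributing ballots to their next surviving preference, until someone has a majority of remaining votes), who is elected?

B

Round 1: B 29, C 25, A 57, D 3, E 8. Eliminate D.
Round 2: B 32, C 25, A 57, E 8. Eliminate E.
Round 3: B 40, C 25, A 57. Eliminate C.
Round 4: B 65, A 57. B has a majority.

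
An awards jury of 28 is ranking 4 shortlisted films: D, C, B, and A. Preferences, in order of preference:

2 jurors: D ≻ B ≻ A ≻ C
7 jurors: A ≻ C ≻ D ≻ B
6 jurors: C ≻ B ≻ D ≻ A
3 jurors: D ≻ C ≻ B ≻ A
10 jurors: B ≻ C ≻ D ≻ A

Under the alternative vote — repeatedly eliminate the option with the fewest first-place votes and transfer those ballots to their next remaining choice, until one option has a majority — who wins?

Round 1: D 5, C 6, B 10, A 7. Eliminate D.
Round 2: C 9, B 12, A 7. Eliminate A.
Round 3: C 16, B 12. C has a majority.

C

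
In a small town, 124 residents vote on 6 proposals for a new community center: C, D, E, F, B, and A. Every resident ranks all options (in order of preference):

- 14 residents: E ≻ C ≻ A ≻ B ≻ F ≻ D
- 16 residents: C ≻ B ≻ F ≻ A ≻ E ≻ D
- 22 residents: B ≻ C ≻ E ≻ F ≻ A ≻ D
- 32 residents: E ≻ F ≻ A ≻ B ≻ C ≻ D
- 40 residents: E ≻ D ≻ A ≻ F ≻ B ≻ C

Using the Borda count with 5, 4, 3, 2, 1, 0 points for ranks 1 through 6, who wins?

C: 14·4 + 16·5 + 22·4 + 32·1 + 40·0 = 256
D: 14·0 + 16·0 + 22·0 + 32·0 + 40·4 = 160
E: 14·5 + 16·1 + 22·3 + 32·5 + 40·5 = 512
F: 14·1 + 16·3 + 22·2 + 32·4 + 40·2 = 314
B: 14·2 + 16·4 + 22·5 + 32·2 + 40·1 = 306
A: 14·3 + 16·2 + 22·1 + 32·3 + 40·3 = 312
E has the highest Borda score (512).

E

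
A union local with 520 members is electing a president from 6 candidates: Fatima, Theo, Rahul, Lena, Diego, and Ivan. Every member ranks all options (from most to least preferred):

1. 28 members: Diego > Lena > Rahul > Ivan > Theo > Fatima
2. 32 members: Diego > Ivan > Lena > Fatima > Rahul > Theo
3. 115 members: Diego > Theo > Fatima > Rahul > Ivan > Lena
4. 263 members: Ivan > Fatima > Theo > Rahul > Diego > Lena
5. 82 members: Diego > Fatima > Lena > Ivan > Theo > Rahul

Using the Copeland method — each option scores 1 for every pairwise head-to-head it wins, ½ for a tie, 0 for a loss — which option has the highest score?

Ivan

Fatima: beats Theo, Rahul, Lena, and Diego; loses to Ivan → score 4.
Theo: beats Rahul, Lena, and Diego; loses to Fatima and Ivan → score 3.
Rahul: beats Lena and Diego; loses to Fatima, Theo, and Ivan → score 2.
Lena: loses to Fatima, Theo, Rahul, Diego, and Ivan → score 0.
Diego: beats Lena; loses to Fatima, Theo, Rahul, and Ivan → score 1.
Ivan: beats Fatima, Theo, Rahul, Lena, and Diego → score 5.
Ivan has the best pairwise record.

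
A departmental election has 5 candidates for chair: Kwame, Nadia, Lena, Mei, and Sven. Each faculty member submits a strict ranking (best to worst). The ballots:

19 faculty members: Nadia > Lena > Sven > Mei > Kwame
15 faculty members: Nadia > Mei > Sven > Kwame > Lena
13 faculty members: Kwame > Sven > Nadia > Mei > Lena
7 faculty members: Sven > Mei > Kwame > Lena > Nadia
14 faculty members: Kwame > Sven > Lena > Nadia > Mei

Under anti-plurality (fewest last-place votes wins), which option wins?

Sven

Last-place votes: Kwame 19, Nadia 7, Lena 28, Mei 14, Sven 0.
Sven is ranked last by the fewest voters, so Sven wins.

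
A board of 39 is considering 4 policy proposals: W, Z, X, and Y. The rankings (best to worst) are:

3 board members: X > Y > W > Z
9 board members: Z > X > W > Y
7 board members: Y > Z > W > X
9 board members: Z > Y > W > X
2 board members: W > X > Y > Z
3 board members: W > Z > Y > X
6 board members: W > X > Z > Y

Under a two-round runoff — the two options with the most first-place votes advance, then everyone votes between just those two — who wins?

Round 1 first-place votes: W 11, Z 18, X 3, Y 7.
Z and W advance.
Runoff: Z is preferred to W by 25 voters; W by 14.
Z wins the runoff.

Z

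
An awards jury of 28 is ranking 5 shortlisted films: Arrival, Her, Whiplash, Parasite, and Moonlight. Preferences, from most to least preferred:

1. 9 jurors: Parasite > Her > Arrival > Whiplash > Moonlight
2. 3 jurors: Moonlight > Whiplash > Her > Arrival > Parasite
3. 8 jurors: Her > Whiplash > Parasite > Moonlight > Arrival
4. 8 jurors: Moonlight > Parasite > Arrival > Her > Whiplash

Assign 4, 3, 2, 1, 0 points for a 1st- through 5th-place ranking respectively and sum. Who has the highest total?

Parasite

Arrival: 9·2 + 3·1 + 8·0 + 8·2 = 37
Her: 9·3 + 3·2 + 8·4 + 8·1 = 73
Whiplash: 9·1 + 3·3 + 8·3 + 8·0 = 42
Parasite: 9·4 + 3·0 + 8·2 + 8·3 = 76
Moonlight: 9·0 + 3·4 + 8·1 + 8·4 = 52
Parasite has the highest Borda score (76).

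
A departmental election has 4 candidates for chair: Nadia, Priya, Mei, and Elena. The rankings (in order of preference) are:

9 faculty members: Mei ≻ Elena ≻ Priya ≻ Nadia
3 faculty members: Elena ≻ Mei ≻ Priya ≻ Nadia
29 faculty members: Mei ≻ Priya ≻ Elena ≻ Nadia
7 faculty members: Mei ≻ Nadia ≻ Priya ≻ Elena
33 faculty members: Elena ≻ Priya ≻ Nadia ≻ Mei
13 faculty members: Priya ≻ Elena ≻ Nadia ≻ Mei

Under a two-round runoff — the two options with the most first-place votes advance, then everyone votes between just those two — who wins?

Round 1 first-place votes: Nadia 0, Priya 13, Mei 45, Elena 36.
Mei and Elena advance.
Runoff: Mei is preferred to Elena by 45 voters; Elena by 49.
Elena wins the runoff.

Elena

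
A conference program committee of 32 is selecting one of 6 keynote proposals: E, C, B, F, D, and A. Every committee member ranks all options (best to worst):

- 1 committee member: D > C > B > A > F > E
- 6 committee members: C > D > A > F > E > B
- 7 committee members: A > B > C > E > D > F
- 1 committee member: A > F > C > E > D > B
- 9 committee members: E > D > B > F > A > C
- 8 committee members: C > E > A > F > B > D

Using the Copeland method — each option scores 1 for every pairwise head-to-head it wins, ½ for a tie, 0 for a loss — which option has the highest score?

E: beats B, F, D, and A; loses to C → score 4.
C: beats E, F, and D; ties B; loses to A → score 3.5.
B: beats F; ties C; loses to E, D, and A → score 1.5.
F: loses to E, C, B, D, and A → score 0.
D: beats B and F; ties A; loses to E and C → score 2.5.
A: beats C, B, and F; ties D; loses to E → score 3.5.
E has the best pairwise record.

E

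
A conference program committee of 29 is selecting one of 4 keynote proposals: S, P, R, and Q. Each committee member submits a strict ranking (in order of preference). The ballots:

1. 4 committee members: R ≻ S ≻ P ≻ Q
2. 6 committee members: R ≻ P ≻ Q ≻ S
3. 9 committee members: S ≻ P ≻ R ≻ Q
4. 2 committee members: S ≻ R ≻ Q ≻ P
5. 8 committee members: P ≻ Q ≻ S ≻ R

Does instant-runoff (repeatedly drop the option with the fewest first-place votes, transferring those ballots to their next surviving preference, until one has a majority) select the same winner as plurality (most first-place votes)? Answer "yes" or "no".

yes

Instant-runoff — R1 S 11, P 8, R 10, Q 0 (Q out); R2 S 11, P 8, R 10 (P out); R3 S 19, R 10 (S winner). Winner: S.
Plurality — first-place votes: S 11, P 8, R 10, Q 0. Winner: S.
The two methods agree.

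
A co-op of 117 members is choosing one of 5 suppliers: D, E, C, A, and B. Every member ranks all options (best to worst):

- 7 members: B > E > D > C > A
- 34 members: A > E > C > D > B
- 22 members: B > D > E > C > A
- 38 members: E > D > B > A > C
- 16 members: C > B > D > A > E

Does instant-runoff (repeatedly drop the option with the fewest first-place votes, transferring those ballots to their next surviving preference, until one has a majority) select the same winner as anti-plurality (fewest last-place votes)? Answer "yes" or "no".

no

Instant-runoff — R1 D 0, E 38, C 16, A 34, B 29 (D out); R2 E 38, C 16, A 34, B 29 (C out); R3 E 38, A 34, B 45 (A out); R4 E 72, B 45 (E winner). Winner: E.
Anti-plurality — last-place votes: D 0, E 16, C 38, A 29, B 34. Winner: D.
The two methods disagree.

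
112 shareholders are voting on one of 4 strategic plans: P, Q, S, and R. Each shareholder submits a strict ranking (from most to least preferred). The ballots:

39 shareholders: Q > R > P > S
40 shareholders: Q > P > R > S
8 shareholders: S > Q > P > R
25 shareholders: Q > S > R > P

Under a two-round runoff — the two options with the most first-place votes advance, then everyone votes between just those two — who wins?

Round 1 first-place votes: P 0, Q 104, S 8, R 0.
Q and S advance.
Runoff: Q is preferred to S by 104 voters; S by 8.
Q wins the runoff.

Q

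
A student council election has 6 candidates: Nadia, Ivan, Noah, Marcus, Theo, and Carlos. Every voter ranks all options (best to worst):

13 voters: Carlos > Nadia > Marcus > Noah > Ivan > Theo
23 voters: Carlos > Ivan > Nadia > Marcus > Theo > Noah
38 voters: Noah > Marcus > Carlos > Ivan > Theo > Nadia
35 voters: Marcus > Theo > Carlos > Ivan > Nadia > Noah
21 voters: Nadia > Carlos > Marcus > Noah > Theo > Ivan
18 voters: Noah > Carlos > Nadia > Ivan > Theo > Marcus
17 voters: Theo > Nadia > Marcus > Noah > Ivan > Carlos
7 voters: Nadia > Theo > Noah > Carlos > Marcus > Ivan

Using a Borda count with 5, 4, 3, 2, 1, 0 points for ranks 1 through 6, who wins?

Carlos

Nadia: 13·4 + 23·3 + 38·0 + 35·1 + 21·5 + 18·3 + 17·4 + 7·5 = 418
Ivan: 13·1 + 23·4 + 38·2 + 35·2 + 21·0 + 18·2 + 17·1 + 7·0 = 304
Noah: 13·2 + 23·0 + 38·5 + 35·0 + 21·2 + 18·5 + 17·2 + 7·3 = 403
Marcus: 13·3 + 23·2 + 38·4 + 35·5 + 21·3 + 18·0 + 17·3 + 7·1 = 533
Theo: 13·0 + 23·1 + 38·1 + 35·4 + 21·1 + 18·1 + 17·5 + 7·4 = 353
Carlos: 13·5 + 23·5 + 38·3 + 35·3 + 21·4 + 18·4 + 17·0 + 7·2 = 569
Carlos has the highest Borda score (569).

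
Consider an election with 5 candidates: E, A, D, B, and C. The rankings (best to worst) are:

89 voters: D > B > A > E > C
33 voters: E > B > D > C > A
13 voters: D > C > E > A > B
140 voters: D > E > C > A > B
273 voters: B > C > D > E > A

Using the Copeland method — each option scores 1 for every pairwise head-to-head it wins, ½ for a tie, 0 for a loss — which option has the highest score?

E: beats A; loses to D, B, and C → score 1.
A: loses to E, D, B, and C → score 0.
D: beats E, A, and C; loses to B → score 3.
B: beats E, A, D, and C → score 4.
C: beats E and A; loses to D and B → score 2.
B has the best pairwise record.

B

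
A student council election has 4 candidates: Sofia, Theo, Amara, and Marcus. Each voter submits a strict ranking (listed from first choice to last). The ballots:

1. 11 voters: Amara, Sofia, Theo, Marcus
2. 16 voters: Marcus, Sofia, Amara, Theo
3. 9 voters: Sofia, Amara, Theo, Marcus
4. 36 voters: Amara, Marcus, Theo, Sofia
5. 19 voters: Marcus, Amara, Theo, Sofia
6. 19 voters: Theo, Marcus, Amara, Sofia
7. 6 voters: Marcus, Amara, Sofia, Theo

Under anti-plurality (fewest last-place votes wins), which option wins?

Last-place votes: Sofia 74, Theo 22, Amara 0, Marcus 20.
Amara is ranked last by the fewest voters, so Amara wins.

Amara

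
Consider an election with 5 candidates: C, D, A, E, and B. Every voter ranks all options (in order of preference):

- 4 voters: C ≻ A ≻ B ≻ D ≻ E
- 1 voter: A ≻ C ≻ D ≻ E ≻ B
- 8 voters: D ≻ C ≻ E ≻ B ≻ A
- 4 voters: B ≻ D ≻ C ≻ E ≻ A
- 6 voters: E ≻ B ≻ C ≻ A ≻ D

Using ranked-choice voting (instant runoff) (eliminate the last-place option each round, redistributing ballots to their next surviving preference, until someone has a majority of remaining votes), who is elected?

D

Round 1: C 4, D 8, A 1, E 6, B 4. Eliminate A.
Round 2: C 5, D 8, E 6, B 4. Eliminate B.
Round 3: C 5, D 12, E 6. D has a majority.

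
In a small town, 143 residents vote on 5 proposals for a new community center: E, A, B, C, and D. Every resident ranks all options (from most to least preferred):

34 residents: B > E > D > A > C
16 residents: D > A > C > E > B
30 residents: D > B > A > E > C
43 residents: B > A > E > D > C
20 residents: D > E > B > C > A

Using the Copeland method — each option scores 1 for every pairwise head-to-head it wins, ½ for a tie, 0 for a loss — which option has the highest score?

B

E: beats C and D; loses to A and B → score 2.
A: beats E and C; loses to B and D → score 2.
B: beats E, A, C, and D → score 4.
C: loses to E, A, B, and D → score 0.
D: beats A and C; loses to E and B → score 2.
B has the best pairwise record.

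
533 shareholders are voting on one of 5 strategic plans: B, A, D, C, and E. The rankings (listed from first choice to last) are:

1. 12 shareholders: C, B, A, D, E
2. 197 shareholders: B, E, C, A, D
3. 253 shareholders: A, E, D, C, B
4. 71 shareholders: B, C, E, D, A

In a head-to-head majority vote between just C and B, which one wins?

B

Voters preferring C to B: 265; preferring B to C: 268.
B wins the head-to-head.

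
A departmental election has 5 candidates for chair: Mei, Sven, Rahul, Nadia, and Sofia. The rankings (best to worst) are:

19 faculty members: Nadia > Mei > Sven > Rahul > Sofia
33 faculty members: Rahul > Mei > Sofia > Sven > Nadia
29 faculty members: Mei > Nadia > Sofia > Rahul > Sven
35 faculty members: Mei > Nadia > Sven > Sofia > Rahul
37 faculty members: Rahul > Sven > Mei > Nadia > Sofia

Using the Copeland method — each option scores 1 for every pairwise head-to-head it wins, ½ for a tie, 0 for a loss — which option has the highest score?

Mei

Mei: beats Sven, Rahul, Nadia, and Sofia → score 4.
Sven: beats Sofia; loses to Mei, Rahul, and Nadia → score 1.
Rahul: beats Sven and Sofia; loses to Mei and Nadia → score 2.
Nadia: beats Sven, Rahul, and Sofia; loses to Mei → score 3.
Sofia: loses to Mei, Sven, Rahul, and Nadia → score 0.
Mei has the best pairwise record.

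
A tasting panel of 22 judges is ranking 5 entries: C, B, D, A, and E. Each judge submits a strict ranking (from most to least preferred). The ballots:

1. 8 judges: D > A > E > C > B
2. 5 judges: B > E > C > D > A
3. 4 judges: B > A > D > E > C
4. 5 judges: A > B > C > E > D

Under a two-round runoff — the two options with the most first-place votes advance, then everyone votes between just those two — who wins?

Round 1 first-place votes: C 0, B 9, D 8, A 5, E 0.
B and D advance.
Runoff: B is preferred to D by 14 voters; D by 8.
B wins the runoff.

B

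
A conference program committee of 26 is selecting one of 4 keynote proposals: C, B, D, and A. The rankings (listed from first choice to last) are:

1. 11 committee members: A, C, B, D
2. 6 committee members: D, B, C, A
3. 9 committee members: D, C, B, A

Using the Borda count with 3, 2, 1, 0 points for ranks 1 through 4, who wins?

C

C: 11·2 + 6·1 + 9·2 = 46
B: 11·1 + 6·2 + 9·1 = 32
D: 11·0 + 6·3 + 9·3 = 45
A: 11·3 + 6·0 + 9·0 = 33
C has the highest Borda score (46).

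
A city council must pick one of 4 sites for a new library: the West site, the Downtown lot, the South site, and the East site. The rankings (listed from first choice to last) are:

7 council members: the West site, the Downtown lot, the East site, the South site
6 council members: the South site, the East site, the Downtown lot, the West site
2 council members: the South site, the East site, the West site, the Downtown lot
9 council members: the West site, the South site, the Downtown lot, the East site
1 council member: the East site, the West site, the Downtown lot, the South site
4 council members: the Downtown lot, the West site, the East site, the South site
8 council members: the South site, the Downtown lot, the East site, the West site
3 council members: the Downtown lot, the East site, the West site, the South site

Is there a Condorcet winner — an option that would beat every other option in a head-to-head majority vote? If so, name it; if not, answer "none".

none

Checking pairwise contests:
the Downtown lot beats the West site 21–19.
the South site beats the Downtown lot 25–15.
the West site beats the South site 24–16.
the Downtown lot beats the East site 31–9.
Every option loses at least one head-to-head, so there is no Condorcet winner.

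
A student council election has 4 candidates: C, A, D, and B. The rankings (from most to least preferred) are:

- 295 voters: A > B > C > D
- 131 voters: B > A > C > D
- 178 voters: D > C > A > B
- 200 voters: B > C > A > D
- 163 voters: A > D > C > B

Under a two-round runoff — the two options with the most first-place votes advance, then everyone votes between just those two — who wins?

A

Round 1 first-place votes: C 0, A 458, D 178, B 331.
A and B advance.
Runoff: A is preferred to B by 636 voters; B by 331.
A wins the runoff.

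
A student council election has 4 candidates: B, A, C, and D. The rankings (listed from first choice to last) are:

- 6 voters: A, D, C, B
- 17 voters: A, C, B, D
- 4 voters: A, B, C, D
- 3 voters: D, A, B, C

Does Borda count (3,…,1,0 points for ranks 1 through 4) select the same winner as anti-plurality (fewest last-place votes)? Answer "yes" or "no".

yes

Borda — scores: B 28, A 87, C 44, D 21. Winner: A.
Anti-plurality — last-place votes: B 6, A 0, C 3, D 21. Winner: A.
The two methods agree.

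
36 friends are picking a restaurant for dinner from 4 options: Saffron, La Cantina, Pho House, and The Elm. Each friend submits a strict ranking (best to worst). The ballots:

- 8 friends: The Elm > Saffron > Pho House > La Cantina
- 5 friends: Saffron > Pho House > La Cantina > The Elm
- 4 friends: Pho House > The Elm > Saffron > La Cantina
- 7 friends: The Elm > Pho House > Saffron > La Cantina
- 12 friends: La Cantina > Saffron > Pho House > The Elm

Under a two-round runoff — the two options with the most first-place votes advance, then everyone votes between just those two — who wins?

The Elm

Round 1 first-place votes: Saffron 5, La Cantina 12, Pho House 4, The Elm 15.
The Elm and La Cantina advance.
Runoff: The Elm is preferred to La Cantina by 19 voters; La Cantina by 17.
The Elm wins the runoff.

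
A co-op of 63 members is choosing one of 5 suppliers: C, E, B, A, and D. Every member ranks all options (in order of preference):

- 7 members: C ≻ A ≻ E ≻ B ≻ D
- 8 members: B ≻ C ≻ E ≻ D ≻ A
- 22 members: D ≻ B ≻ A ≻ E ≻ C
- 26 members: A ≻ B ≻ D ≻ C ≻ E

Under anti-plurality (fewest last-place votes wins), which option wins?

Last-place votes: C 22, E 26, B 0, A 8, D 7.
B is ranked last by the fewest voters, so B wins.

B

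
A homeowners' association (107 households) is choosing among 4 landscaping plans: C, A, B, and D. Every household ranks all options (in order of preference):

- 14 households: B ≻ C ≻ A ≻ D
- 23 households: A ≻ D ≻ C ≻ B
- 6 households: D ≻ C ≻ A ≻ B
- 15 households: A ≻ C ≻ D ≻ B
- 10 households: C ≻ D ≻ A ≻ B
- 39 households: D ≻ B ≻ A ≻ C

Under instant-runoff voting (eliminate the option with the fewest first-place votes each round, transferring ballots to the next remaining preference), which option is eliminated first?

Round 1: C 10, A 38, B 14, D 45. Eliminate C.

C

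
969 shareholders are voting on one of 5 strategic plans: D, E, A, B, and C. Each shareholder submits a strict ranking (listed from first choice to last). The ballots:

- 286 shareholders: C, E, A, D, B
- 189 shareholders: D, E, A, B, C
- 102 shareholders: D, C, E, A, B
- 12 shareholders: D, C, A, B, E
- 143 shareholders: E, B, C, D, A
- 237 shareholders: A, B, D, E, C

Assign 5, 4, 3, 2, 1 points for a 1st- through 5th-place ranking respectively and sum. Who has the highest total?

D: 286·2 + 189·5 + 102·5 + 12·5 + 143·2 + 237·3 = 3084
E: 286·4 + 189·4 + 102·3 + 12·1 + 143·5 + 237·2 = 3407
A: 286·3 + 189·3 + 102·2 + 12·3 + 143·1 + 237·5 = 2993
B: 286·1 + 189·2 + 102·1 + 12·2 + 143·4 + 237·4 = 2310
C: 286·5 + 189·1 + 102·4 + 12·4 + 143·3 + 237·1 = 2741
E has the highest Borda score (3407).

E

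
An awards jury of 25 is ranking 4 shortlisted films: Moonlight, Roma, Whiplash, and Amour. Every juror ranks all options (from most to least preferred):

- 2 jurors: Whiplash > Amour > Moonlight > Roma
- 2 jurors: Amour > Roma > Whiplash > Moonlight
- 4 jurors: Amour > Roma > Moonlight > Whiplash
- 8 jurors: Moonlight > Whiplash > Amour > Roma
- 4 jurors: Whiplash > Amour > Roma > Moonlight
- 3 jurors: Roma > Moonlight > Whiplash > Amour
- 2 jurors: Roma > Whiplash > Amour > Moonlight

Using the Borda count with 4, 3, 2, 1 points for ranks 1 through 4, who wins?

Moonlight: 2·2 + 2·1 + 4·2 + 8·4 + 4·1 + 3·3 + 2·1 = 61
Roma: 2·1 + 2·3 + 4·3 + 8·1 + 4·2 + 3·4 + 2·4 = 56
Whiplash: 2·4 + 2·2 + 4·1 + 8·3 + 4·4 + 3·2 + 2·3 = 68
Amour: 2·3 + 2·4 + 4·4 + 8·2 + 4·3 + 3·1 + 2·2 = 65
Whiplash has the highest Borda score (68).

Whiplash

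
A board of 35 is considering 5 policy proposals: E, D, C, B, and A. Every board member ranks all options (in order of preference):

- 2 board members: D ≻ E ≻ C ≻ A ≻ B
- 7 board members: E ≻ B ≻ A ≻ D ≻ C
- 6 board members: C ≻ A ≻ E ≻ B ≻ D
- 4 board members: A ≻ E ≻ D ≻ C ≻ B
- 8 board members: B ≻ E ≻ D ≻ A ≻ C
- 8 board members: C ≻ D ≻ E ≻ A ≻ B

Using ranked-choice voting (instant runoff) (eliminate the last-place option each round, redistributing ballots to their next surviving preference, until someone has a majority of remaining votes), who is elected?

E

Round 1: E 7, D 2, C 14, B 8, A 4. Eliminate D.
Round 2: E 9, C 14, B 8, A 4. Eliminate A.
Round 3: E 13, C 14, B 8. Eliminate B.
Round 4: E 21, C 14. E has a majority.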